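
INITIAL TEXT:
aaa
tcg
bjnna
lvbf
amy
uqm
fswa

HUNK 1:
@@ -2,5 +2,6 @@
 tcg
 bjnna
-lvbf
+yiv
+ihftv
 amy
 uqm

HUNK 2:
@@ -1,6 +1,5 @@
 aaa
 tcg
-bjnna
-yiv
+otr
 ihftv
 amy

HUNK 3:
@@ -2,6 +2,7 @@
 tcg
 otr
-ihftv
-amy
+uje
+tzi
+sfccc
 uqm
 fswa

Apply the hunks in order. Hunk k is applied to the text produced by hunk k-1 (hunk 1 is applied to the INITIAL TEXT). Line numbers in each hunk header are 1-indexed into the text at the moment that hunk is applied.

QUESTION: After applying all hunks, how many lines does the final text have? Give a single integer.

Hunk 1: at line 2 remove [lvbf] add [yiv,ihftv] -> 8 lines: aaa tcg bjnna yiv ihftv amy uqm fswa
Hunk 2: at line 1 remove [bjnna,yiv] add [otr] -> 7 lines: aaa tcg otr ihftv amy uqm fswa
Hunk 3: at line 2 remove [ihftv,amy] add [uje,tzi,sfccc] -> 8 lines: aaa tcg otr uje tzi sfccc uqm fswa
Final line count: 8

Answer: 8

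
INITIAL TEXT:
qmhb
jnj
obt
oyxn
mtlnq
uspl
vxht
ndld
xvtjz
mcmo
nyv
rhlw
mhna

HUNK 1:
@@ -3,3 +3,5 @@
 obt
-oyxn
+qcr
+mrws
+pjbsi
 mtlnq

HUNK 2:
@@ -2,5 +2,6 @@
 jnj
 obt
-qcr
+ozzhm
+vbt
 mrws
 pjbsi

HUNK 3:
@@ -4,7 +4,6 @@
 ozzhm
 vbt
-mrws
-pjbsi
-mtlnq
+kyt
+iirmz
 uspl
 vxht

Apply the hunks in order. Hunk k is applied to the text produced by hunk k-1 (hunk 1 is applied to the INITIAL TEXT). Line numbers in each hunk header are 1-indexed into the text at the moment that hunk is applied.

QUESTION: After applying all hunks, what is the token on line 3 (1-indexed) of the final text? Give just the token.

Answer: obt

Derivation:
Hunk 1: at line 3 remove [oyxn] add [qcr,mrws,pjbsi] -> 15 lines: qmhb jnj obt qcr mrws pjbsi mtlnq uspl vxht ndld xvtjz mcmo nyv rhlw mhna
Hunk 2: at line 2 remove [qcr] add [ozzhm,vbt] -> 16 lines: qmhb jnj obt ozzhm vbt mrws pjbsi mtlnq uspl vxht ndld xvtjz mcmo nyv rhlw mhna
Hunk 3: at line 4 remove [mrws,pjbsi,mtlnq] add [kyt,iirmz] -> 15 lines: qmhb jnj obt ozzhm vbt kyt iirmz uspl vxht ndld xvtjz mcmo nyv rhlw mhna
Final line 3: obt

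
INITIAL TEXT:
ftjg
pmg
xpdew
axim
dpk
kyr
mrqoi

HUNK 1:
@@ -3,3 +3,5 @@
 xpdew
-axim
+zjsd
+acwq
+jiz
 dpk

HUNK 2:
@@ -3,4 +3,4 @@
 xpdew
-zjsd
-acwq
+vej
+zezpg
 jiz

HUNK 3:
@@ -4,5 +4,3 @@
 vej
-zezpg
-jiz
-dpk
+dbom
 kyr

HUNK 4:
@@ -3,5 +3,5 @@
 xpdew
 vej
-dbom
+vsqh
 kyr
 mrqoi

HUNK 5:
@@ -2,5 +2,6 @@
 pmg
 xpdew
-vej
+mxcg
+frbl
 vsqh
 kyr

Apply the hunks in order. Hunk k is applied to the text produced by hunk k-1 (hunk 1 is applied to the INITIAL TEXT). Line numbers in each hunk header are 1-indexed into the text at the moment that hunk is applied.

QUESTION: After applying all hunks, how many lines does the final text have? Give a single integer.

Hunk 1: at line 3 remove [axim] add [zjsd,acwq,jiz] -> 9 lines: ftjg pmg xpdew zjsd acwq jiz dpk kyr mrqoi
Hunk 2: at line 3 remove [zjsd,acwq] add [vej,zezpg] -> 9 lines: ftjg pmg xpdew vej zezpg jiz dpk kyr mrqoi
Hunk 3: at line 4 remove [zezpg,jiz,dpk] add [dbom] -> 7 lines: ftjg pmg xpdew vej dbom kyr mrqoi
Hunk 4: at line 3 remove [dbom] add [vsqh] -> 7 lines: ftjg pmg xpdew vej vsqh kyr mrqoi
Hunk 5: at line 2 remove [vej] add [mxcg,frbl] -> 8 lines: ftjg pmg xpdew mxcg frbl vsqh kyr mrqoi
Final line count: 8

Answer: 8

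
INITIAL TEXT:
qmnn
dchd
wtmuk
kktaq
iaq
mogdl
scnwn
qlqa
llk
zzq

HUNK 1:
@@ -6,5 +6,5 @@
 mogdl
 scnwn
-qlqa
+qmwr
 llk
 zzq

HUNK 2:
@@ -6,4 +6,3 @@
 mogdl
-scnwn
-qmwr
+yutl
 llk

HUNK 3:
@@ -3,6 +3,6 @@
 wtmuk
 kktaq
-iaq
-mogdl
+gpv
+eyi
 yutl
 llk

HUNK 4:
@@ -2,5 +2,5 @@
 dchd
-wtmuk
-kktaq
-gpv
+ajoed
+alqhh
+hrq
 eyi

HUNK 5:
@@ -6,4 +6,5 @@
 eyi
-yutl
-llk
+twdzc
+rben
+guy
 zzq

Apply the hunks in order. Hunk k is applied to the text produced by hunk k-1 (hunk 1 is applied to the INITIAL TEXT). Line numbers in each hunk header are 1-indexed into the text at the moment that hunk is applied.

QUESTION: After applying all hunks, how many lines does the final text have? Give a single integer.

Answer: 10

Derivation:
Hunk 1: at line 6 remove [qlqa] add [qmwr] -> 10 lines: qmnn dchd wtmuk kktaq iaq mogdl scnwn qmwr llk zzq
Hunk 2: at line 6 remove [scnwn,qmwr] add [yutl] -> 9 lines: qmnn dchd wtmuk kktaq iaq mogdl yutl llk zzq
Hunk 3: at line 3 remove [iaq,mogdl] add [gpv,eyi] -> 9 lines: qmnn dchd wtmuk kktaq gpv eyi yutl llk zzq
Hunk 4: at line 2 remove [wtmuk,kktaq,gpv] add [ajoed,alqhh,hrq] -> 9 lines: qmnn dchd ajoed alqhh hrq eyi yutl llk zzq
Hunk 5: at line 6 remove [yutl,llk] add [twdzc,rben,guy] -> 10 lines: qmnn dchd ajoed alqhh hrq eyi twdzc rben guy zzq
Final line count: 10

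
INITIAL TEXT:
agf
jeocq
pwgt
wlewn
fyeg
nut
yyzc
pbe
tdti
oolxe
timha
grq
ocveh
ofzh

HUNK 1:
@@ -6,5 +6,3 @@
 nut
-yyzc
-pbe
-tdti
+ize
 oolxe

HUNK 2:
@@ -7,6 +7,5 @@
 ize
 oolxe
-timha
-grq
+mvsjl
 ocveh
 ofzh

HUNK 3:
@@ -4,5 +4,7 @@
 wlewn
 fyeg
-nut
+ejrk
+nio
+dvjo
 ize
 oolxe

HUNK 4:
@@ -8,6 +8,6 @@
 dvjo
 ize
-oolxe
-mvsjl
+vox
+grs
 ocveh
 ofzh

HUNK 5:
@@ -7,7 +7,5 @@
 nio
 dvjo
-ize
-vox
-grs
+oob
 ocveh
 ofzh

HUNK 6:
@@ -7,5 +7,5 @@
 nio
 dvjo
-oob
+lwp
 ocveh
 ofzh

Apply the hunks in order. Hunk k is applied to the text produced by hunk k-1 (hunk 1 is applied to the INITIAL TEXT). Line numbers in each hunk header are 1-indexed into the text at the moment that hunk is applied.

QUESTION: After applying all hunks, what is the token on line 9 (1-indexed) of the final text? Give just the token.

Hunk 1: at line 6 remove [yyzc,pbe,tdti] add [ize] -> 12 lines: agf jeocq pwgt wlewn fyeg nut ize oolxe timha grq ocveh ofzh
Hunk 2: at line 7 remove [timha,grq] add [mvsjl] -> 11 lines: agf jeocq pwgt wlewn fyeg nut ize oolxe mvsjl ocveh ofzh
Hunk 3: at line 4 remove [nut] add [ejrk,nio,dvjo] -> 13 lines: agf jeocq pwgt wlewn fyeg ejrk nio dvjo ize oolxe mvsjl ocveh ofzh
Hunk 4: at line 8 remove [oolxe,mvsjl] add [vox,grs] -> 13 lines: agf jeocq pwgt wlewn fyeg ejrk nio dvjo ize vox grs ocveh ofzh
Hunk 5: at line 7 remove [ize,vox,grs] add [oob] -> 11 lines: agf jeocq pwgt wlewn fyeg ejrk nio dvjo oob ocveh ofzh
Hunk 6: at line 7 remove [oob] add [lwp] -> 11 lines: agf jeocq pwgt wlewn fyeg ejrk nio dvjo lwp ocveh ofzh
Final line 9: lwp

Answer: lwp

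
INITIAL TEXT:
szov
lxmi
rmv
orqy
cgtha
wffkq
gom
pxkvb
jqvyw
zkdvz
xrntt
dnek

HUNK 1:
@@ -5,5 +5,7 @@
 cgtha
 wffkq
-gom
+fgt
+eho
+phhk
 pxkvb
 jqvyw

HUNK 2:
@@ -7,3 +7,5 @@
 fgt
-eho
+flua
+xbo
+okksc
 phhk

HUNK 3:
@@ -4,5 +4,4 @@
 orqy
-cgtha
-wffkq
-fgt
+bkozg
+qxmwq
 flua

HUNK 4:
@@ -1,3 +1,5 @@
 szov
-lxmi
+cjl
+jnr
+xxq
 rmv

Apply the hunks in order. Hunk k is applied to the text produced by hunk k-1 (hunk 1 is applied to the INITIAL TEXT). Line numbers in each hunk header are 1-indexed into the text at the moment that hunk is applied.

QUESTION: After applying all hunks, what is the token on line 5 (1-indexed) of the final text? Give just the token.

Answer: rmv

Derivation:
Hunk 1: at line 5 remove [gom] add [fgt,eho,phhk] -> 14 lines: szov lxmi rmv orqy cgtha wffkq fgt eho phhk pxkvb jqvyw zkdvz xrntt dnek
Hunk 2: at line 7 remove [eho] add [flua,xbo,okksc] -> 16 lines: szov lxmi rmv orqy cgtha wffkq fgt flua xbo okksc phhk pxkvb jqvyw zkdvz xrntt dnek
Hunk 3: at line 4 remove [cgtha,wffkq,fgt] add [bkozg,qxmwq] -> 15 lines: szov lxmi rmv orqy bkozg qxmwq flua xbo okksc phhk pxkvb jqvyw zkdvz xrntt dnek
Hunk 4: at line 1 remove [lxmi] add [cjl,jnr,xxq] -> 17 lines: szov cjl jnr xxq rmv orqy bkozg qxmwq flua xbo okksc phhk pxkvb jqvyw zkdvz xrntt dnek
Final line 5: rmv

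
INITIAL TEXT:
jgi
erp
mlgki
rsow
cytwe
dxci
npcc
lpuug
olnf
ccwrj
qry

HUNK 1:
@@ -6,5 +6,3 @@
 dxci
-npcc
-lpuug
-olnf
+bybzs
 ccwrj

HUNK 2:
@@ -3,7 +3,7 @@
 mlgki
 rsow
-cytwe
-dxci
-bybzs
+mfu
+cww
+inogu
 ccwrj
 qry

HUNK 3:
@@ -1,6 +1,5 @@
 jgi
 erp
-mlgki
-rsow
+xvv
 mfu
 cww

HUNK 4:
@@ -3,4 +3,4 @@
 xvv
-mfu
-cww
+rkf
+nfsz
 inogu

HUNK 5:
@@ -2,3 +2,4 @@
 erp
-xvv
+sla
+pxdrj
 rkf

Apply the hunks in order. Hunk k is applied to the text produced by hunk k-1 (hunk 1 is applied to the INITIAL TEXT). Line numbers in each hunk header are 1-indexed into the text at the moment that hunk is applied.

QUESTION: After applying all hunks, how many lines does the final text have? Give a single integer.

Hunk 1: at line 6 remove [npcc,lpuug,olnf] add [bybzs] -> 9 lines: jgi erp mlgki rsow cytwe dxci bybzs ccwrj qry
Hunk 2: at line 3 remove [cytwe,dxci,bybzs] add [mfu,cww,inogu] -> 9 lines: jgi erp mlgki rsow mfu cww inogu ccwrj qry
Hunk 3: at line 1 remove [mlgki,rsow] add [xvv] -> 8 lines: jgi erp xvv mfu cww inogu ccwrj qry
Hunk 4: at line 3 remove [mfu,cww] add [rkf,nfsz] -> 8 lines: jgi erp xvv rkf nfsz inogu ccwrj qry
Hunk 5: at line 2 remove [xvv] add [sla,pxdrj] -> 9 lines: jgi erp sla pxdrj rkf nfsz inogu ccwrj qry
Final line count: 9

Answer: 9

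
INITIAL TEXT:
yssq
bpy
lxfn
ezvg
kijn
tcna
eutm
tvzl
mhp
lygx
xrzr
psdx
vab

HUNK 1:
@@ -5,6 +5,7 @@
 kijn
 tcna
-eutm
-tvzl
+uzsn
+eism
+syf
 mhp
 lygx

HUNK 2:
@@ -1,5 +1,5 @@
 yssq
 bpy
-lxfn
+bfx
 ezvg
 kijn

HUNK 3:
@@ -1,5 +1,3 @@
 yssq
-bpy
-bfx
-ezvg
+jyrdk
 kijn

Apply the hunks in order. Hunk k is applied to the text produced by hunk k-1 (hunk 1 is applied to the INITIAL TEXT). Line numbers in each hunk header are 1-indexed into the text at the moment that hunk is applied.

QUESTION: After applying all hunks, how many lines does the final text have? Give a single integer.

Answer: 12

Derivation:
Hunk 1: at line 5 remove [eutm,tvzl] add [uzsn,eism,syf] -> 14 lines: yssq bpy lxfn ezvg kijn tcna uzsn eism syf mhp lygx xrzr psdx vab
Hunk 2: at line 1 remove [lxfn] add [bfx] -> 14 lines: yssq bpy bfx ezvg kijn tcna uzsn eism syf mhp lygx xrzr psdx vab
Hunk 3: at line 1 remove [bpy,bfx,ezvg] add [jyrdk] -> 12 lines: yssq jyrdk kijn tcna uzsn eism syf mhp lygx xrzr psdx vab
Final line count: 12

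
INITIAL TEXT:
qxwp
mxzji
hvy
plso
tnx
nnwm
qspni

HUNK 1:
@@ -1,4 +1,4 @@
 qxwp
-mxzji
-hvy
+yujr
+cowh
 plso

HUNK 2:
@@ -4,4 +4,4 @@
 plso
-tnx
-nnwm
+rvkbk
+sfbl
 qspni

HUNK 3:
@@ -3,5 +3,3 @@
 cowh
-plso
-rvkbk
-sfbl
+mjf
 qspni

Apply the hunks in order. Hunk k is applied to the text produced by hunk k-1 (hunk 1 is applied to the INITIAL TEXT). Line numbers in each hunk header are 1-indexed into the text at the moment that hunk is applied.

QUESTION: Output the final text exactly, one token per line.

Answer: qxwp
yujr
cowh
mjf
qspni

Derivation:
Hunk 1: at line 1 remove [mxzji,hvy] add [yujr,cowh] -> 7 lines: qxwp yujr cowh plso tnx nnwm qspni
Hunk 2: at line 4 remove [tnx,nnwm] add [rvkbk,sfbl] -> 7 lines: qxwp yujr cowh plso rvkbk sfbl qspni
Hunk 3: at line 3 remove [plso,rvkbk,sfbl] add [mjf] -> 5 lines: qxwp yujr cowh mjf qspni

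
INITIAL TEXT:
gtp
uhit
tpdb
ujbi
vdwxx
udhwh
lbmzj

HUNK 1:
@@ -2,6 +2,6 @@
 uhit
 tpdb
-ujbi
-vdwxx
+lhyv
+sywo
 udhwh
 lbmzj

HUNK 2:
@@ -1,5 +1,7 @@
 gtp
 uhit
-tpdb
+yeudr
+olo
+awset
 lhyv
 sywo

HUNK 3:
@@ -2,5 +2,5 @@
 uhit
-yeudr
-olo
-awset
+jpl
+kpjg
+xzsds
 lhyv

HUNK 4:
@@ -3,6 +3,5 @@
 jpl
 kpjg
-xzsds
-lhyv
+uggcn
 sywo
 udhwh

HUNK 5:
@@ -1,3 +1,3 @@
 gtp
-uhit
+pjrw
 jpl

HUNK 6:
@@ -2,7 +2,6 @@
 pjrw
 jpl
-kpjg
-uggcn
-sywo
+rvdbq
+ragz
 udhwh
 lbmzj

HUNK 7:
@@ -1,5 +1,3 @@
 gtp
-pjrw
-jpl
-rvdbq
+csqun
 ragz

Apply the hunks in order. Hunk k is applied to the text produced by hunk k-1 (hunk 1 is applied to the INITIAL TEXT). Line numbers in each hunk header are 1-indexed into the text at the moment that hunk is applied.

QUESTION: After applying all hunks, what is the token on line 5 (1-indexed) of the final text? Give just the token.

Hunk 1: at line 2 remove [ujbi,vdwxx] add [lhyv,sywo] -> 7 lines: gtp uhit tpdb lhyv sywo udhwh lbmzj
Hunk 2: at line 1 remove [tpdb] add [yeudr,olo,awset] -> 9 lines: gtp uhit yeudr olo awset lhyv sywo udhwh lbmzj
Hunk 3: at line 2 remove [yeudr,olo,awset] add [jpl,kpjg,xzsds] -> 9 lines: gtp uhit jpl kpjg xzsds lhyv sywo udhwh lbmzj
Hunk 4: at line 3 remove [xzsds,lhyv] add [uggcn] -> 8 lines: gtp uhit jpl kpjg uggcn sywo udhwh lbmzj
Hunk 5: at line 1 remove [uhit] add [pjrw] -> 8 lines: gtp pjrw jpl kpjg uggcn sywo udhwh lbmzj
Hunk 6: at line 2 remove [kpjg,uggcn,sywo] add [rvdbq,ragz] -> 7 lines: gtp pjrw jpl rvdbq ragz udhwh lbmzj
Hunk 7: at line 1 remove [pjrw,jpl,rvdbq] add [csqun] -> 5 lines: gtp csqun ragz udhwh lbmzj
Final line 5: lbmzj

Answer: lbmzj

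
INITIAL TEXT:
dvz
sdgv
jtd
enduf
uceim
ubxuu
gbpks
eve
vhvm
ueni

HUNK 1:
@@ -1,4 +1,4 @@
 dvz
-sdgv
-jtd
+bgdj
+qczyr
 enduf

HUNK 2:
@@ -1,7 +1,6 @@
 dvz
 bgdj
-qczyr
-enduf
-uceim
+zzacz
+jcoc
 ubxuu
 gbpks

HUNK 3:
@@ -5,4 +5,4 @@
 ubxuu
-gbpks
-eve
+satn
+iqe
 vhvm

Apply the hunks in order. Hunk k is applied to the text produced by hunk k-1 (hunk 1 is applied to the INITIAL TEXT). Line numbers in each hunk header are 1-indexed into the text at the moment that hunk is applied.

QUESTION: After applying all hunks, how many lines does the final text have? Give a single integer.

Hunk 1: at line 1 remove [sdgv,jtd] add [bgdj,qczyr] -> 10 lines: dvz bgdj qczyr enduf uceim ubxuu gbpks eve vhvm ueni
Hunk 2: at line 1 remove [qczyr,enduf,uceim] add [zzacz,jcoc] -> 9 lines: dvz bgdj zzacz jcoc ubxuu gbpks eve vhvm ueni
Hunk 3: at line 5 remove [gbpks,eve] add [satn,iqe] -> 9 lines: dvz bgdj zzacz jcoc ubxuu satn iqe vhvm ueni
Final line count: 9

Answer: 9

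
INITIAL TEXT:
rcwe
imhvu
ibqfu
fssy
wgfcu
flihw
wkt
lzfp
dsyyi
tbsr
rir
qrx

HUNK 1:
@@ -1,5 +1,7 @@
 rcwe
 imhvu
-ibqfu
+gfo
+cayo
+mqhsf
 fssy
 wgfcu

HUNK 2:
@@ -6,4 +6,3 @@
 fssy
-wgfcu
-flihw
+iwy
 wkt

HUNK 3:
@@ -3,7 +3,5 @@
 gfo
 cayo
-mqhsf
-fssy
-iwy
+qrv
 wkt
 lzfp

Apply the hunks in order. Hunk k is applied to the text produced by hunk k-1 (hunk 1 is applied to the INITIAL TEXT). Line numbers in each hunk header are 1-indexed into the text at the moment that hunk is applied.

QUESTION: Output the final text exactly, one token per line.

Hunk 1: at line 1 remove [ibqfu] add [gfo,cayo,mqhsf] -> 14 lines: rcwe imhvu gfo cayo mqhsf fssy wgfcu flihw wkt lzfp dsyyi tbsr rir qrx
Hunk 2: at line 6 remove [wgfcu,flihw] add [iwy] -> 13 lines: rcwe imhvu gfo cayo mqhsf fssy iwy wkt lzfp dsyyi tbsr rir qrx
Hunk 3: at line 3 remove [mqhsf,fssy,iwy] add [qrv] -> 11 lines: rcwe imhvu gfo cayo qrv wkt lzfp dsyyi tbsr rir qrx

Answer: rcwe
imhvu
gfo
cayo
qrv
wkt
lzfp
dsyyi
tbsr
rir
qrx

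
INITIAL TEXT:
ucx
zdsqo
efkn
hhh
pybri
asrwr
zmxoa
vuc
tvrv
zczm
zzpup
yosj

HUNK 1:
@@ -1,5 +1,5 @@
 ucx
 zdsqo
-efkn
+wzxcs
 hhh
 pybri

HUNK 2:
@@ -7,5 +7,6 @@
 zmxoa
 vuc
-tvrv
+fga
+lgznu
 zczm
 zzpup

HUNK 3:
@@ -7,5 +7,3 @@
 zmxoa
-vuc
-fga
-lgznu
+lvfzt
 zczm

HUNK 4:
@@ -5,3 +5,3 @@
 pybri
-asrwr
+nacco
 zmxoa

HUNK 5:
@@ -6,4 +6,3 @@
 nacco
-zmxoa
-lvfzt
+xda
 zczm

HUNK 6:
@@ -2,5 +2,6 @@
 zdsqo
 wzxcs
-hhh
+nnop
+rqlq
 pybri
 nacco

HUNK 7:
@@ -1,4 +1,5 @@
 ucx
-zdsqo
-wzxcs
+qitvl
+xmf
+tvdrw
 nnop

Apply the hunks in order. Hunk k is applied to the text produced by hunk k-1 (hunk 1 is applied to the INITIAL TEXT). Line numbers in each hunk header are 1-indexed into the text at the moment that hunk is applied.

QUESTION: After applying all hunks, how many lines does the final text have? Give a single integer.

Answer: 12

Derivation:
Hunk 1: at line 1 remove [efkn] add [wzxcs] -> 12 lines: ucx zdsqo wzxcs hhh pybri asrwr zmxoa vuc tvrv zczm zzpup yosj
Hunk 2: at line 7 remove [tvrv] add [fga,lgznu] -> 13 lines: ucx zdsqo wzxcs hhh pybri asrwr zmxoa vuc fga lgznu zczm zzpup yosj
Hunk 3: at line 7 remove [vuc,fga,lgznu] add [lvfzt] -> 11 lines: ucx zdsqo wzxcs hhh pybri asrwr zmxoa lvfzt zczm zzpup yosj
Hunk 4: at line 5 remove [asrwr] add [nacco] -> 11 lines: ucx zdsqo wzxcs hhh pybri nacco zmxoa lvfzt zczm zzpup yosj
Hunk 5: at line 6 remove [zmxoa,lvfzt] add [xda] -> 10 lines: ucx zdsqo wzxcs hhh pybri nacco xda zczm zzpup yosj
Hunk 6: at line 2 remove [hhh] add [nnop,rqlq] -> 11 lines: ucx zdsqo wzxcs nnop rqlq pybri nacco xda zczm zzpup yosj
Hunk 7: at line 1 remove [zdsqo,wzxcs] add [qitvl,xmf,tvdrw] -> 12 lines: ucx qitvl xmf tvdrw nnop rqlq pybri nacco xda zczm zzpup yosj
Final line count: 12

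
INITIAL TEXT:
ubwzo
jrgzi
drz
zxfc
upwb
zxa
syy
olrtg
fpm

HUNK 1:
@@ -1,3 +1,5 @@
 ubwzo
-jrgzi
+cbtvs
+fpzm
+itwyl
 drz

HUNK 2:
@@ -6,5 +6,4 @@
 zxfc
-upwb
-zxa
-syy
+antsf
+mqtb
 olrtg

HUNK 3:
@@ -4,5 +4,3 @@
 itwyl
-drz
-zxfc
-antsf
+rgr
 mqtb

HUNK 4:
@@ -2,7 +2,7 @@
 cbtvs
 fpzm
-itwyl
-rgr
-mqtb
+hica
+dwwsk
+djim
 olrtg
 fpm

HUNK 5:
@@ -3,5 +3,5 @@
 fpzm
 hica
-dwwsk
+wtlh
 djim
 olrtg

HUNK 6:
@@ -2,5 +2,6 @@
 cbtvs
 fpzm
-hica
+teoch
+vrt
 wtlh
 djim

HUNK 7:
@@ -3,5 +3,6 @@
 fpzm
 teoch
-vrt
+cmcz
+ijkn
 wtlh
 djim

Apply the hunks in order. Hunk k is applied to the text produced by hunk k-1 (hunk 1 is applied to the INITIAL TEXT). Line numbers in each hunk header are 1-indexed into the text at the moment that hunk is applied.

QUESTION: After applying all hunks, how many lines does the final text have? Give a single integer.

Answer: 10

Derivation:
Hunk 1: at line 1 remove [jrgzi] add [cbtvs,fpzm,itwyl] -> 11 lines: ubwzo cbtvs fpzm itwyl drz zxfc upwb zxa syy olrtg fpm
Hunk 2: at line 6 remove [upwb,zxa,syy] add [antsf,mqtb] -> 10 lines: ubwzo cbtvs fpzm itwyl drz zxfc antsf mqtb olrtg fpm
Hunk 3: at line 4 remove [drz,zxfc,antsf] add [rgr] -> 8 lines: ubwzo cbtvs fpzm itwyl rgr mqtb olrtg fpm
Hunk 4: at line 2 remove [itwyl,rgr,mqtb] add [hica,dwwsk,djim] -> 8 lines: ubwzo cbtvs fpzm hica dwwsk djim olrtg fpm
Hunk 5: at line 3 remove [dwwsk] add [wtlh] -> 8 lines: ubwzo cbtvs fpzm hica wtlh djim olrtg fpm
Hunk 6: at line 2 remove [hica] add [teoch,vrt] -> 9 lines: ubwzo cbtvs fpzm teoch vrt wtlh djim olrtg fpm
Hunk 7: at line 3 remove [vrt] add [cmcz,ijkn] -> 10 lines: ubwzo cbtvs fpzm teoch cmcz ijkn wtlh djim olrtg fpm
Final line count: 10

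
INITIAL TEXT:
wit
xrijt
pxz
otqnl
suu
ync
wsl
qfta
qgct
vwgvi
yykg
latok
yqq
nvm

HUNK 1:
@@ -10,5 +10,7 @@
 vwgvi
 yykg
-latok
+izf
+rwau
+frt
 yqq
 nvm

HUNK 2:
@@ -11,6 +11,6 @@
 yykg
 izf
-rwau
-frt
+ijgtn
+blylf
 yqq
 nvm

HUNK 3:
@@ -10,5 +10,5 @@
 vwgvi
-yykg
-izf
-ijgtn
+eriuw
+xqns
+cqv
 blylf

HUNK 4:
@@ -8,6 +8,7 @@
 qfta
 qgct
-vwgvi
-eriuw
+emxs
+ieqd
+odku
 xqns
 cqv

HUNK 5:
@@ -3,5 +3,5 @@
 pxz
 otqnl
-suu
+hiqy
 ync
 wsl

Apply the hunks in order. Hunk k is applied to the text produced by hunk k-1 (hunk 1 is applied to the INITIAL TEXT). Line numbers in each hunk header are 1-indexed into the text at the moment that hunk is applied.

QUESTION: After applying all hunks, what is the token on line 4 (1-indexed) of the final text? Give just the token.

Answer: otqnl

Derivation:
Hunk 1: at line 10 remove [latok] add [izf,rwau,frt] -> 16 lines: wit xrijt pxz otqnl suu ync wsl qfta qgct vwgvi yykg izf rwau frt yqq nvm
Hunk 2: at line 11 remove [rwau,frt] add [ijgtn,blylf] -> 16 lines: wit xrijt pxz otqnl suu ync wsl qfta qgct vwgvi yykg izf ijgtn blylf yqq nvm
Hunk 3: at line 10 remove [yykg,izf,ijgtn] add [eriuw,xqns,cqv] -> 16 lines: wit xrijt pxz otqnl suu ync wsl qfta qgct vwgvi eriuw xqns cqv blylf yqq nvm
Hunk 4: at line 8 remove [vwgvi,eriuw] add [emxs,ieqd,odku] -> 17 lines: wit xrijt pxz otqnl suu ync wsl qfta qgct emxs ieqd odku xqns cqv blylf yqq nvm
Hunk 5: at line 3 remove [suu] add [hiqy] -> 17 lines: wit xrijt pxz otqnl hiqy ync wsl qfta qgct emxs ieqd odku xqns cqv blylf yqq nvm
Final line 4: otqnl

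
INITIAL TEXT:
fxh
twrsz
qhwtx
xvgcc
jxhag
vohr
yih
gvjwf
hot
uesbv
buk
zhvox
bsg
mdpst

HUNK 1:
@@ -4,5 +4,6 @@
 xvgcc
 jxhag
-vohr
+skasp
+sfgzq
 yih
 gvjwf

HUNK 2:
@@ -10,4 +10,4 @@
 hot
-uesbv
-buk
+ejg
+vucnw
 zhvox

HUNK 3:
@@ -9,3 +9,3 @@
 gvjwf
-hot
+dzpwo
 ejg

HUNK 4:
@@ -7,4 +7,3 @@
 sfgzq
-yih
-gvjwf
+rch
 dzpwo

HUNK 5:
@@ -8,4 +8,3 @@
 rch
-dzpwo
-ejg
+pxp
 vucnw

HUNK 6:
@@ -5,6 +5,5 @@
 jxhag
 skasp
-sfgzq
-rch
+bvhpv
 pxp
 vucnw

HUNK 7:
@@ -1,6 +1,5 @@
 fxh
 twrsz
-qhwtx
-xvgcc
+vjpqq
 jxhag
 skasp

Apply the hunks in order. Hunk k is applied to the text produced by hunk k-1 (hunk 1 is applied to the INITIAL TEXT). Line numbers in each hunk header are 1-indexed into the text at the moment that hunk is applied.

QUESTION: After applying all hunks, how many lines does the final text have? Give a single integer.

Answer: 11

Derivation:
Hunk 1: at line 4 remove [vohr] add [skasp,sfgzq] -> 15 lines: fxh twrsz qhwtx xvgcc jxhag skasp sfgzq yih gvjwf hot uesbv buk zhvox bsg mdpst
Hunk 2: at line 10 remove [uesbv,buk] add [ejg,vucnw] -> 15 lines: fxh twrsz qhwtx xvgcc jxhag skasp sfgzq yih gvjwf hot ejg vucnw zhvox bsg mdpst
Hunk 3: at line 9 remove [hot] add [dzpwo] -> 15 lines: fxh twrsz qhwtx xvgcc jxhag skasp sfgzq yih gvjwf dzpwo ejg vucnw zhvox bsg mdpst
Hunk 4: at line 7 remove [yih,gvjwf] add [rch] -> 14 lines: fxh twrsz qhwtx xvgcc jxhag skasp sfgzq rch dzpwo ejg vucnw zhvox bsg mdpst
Hunk 5: at line 8 remove [dzpwo,ejg] add [pxp] -> 13 lines: fxh twrsz qhwtx xvgcc jxhag skasp sfgzq rch pxp vucnw zhvox bsg mdpst
Hunk 6: at line 5 remove [sfgzq,rch] add [bvhpv] -> 12 lines: fxh twrsz qhwtx xvgcc jxhag skasp bvhpv pxp vucnw zhvox bsg mdpst
Hunk 7: at line 1 remove [qhwtx,xvgcc] add [vjpqq] -> 11 lines: fxh twrsz vjpqq jxhag skasp bvhpv pxp vucnw zhvox bsg mdpst
Final line count: 11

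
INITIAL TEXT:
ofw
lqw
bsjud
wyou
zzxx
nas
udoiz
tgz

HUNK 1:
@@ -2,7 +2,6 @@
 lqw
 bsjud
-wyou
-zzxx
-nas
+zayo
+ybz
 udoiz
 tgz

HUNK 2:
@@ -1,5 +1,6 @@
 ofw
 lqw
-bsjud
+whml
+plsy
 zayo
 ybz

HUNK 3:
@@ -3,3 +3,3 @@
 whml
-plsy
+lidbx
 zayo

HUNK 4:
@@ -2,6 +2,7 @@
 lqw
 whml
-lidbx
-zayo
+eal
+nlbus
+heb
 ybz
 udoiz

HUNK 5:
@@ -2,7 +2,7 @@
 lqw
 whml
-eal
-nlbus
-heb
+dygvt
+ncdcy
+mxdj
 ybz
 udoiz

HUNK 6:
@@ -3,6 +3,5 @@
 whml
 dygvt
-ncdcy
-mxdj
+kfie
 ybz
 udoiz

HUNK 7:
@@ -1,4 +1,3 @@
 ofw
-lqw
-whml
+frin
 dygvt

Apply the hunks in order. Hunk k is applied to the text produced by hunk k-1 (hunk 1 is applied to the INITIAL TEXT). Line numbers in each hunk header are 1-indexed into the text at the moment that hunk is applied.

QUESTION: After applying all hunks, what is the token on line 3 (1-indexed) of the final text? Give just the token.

Answer: dygvt

Derivation:
Hunk 1: at line 2 remove [wyou,zzxx,nas] add [zayo,ybz] -> 7 lines: ofw lqw bsjud zayo ybz udoiz tgz
Hunk 2: at line 1 remove [bsjud] add [whml,plsy] -> 8 lines: ofw lqw whml plsy zayo ybz udoiz tgz
Hunk 3: at line 3 remove [plsy] add [lidbx] -> 8 lines: ofw lqw whml lidbx zayo ybz udoiz tgz
Hunk 4: at line 2 remove [lidbx,zayo] add [eal,nlbus,heb] -> 9 lines: ofw lqw whml eal nlbus heb ybz udoiz tgz
Hunk 5: at line 2 remove [eal,nlbus,heb] add [dygvt,ncdcy,mxdj] -> 9 lines: ofw lqw whml dygvt ncdcy mxdj ybz udoiz tgz
Hunk 6: at line 3 remove [ncdcy,mxdj] add [kfie] -> 8 lines: ofw lqw whml dygvt kfie ybz udoiz tgz
Hunk 7: at line 1 remove [lqw,whml] add [frin] -> 7 lines: ofw frin dygvt kfie ybz udoiz tgz
Final line 3: dygvt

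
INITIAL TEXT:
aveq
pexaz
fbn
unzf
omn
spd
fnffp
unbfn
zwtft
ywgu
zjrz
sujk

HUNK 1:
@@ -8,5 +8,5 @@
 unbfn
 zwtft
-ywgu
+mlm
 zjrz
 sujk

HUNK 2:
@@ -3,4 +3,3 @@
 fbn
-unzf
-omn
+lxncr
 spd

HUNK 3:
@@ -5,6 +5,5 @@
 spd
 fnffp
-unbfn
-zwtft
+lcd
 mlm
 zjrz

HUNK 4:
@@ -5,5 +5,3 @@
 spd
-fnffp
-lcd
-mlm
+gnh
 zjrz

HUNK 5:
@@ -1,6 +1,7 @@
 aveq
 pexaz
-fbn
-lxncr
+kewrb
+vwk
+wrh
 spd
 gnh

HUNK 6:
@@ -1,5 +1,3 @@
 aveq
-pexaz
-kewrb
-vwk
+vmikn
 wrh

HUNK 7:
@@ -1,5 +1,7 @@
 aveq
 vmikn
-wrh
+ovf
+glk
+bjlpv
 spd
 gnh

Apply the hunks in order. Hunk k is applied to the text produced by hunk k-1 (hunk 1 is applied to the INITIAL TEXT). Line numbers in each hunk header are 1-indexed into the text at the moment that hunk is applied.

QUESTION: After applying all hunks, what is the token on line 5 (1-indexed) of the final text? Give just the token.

Answer: bjlpv

Derivation:
Hunk 1: at line 8 remove [ywgu] add [mlm] -> 12 lines: aveq pexaz fbn unzf omn spd fnffp unbfn zwtft mlm zjrz sujk
Hunk 2: at line 3 remove [unzf,omn] add [lxncr] -> 11 lines: aveq pexaz fbn lxncr spd fnffp unbfn zwtft mlm zjrz sujk
Hunk 3: at line 5 remove [unbfn,zwtft] add [lcd] -> 10 lines: aveq pexaz fbn lxncr spd fnffp lcd mlm zjrz sujk
Hunk 4: at line 5 remove [fnffp,lcd,mlm] add [gnh] -> 8 lines: aveq pexaz fbn lxncr spd gnh zjrz sujk
Hunk 5: at line 1 remove [fbn,lxncr] add [kewrb,vwk,wrh] -> 9 lines: aveq pexaz kewrb vwk wrh spd gnh zjrz sujk
Hunk 6: at line 1 remove [pexaz,kewrb,vwk] add [vmikn] -> 7 lines: aveq vmikn wrh spd gnh zjrz sujk
Hunk 7: at line 1 remove [wrh] add [ovf,glk,bjlpv] -> 9 lines: aveq vmikn ovf glk bjlpv spd gnh zjrz sujk
Final line 5: bjlpv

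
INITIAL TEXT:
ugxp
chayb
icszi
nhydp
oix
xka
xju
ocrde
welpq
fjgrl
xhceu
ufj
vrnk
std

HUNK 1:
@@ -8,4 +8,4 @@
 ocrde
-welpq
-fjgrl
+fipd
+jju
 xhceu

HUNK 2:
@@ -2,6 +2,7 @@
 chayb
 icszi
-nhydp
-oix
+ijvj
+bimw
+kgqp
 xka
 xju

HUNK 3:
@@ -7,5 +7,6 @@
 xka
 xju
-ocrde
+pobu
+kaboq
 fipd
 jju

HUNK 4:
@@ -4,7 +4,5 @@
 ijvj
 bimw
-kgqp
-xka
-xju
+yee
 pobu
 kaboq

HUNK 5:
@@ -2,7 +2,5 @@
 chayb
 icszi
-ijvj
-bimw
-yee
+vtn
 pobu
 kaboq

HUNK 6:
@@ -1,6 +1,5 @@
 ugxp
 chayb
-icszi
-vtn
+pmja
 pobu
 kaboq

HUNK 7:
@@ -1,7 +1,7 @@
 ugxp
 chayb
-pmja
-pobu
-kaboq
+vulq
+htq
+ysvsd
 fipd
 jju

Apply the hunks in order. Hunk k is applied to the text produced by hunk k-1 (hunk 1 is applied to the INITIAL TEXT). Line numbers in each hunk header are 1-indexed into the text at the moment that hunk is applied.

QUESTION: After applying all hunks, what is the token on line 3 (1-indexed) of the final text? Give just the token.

Hunk 1: at line 8 remove [welpq,fjgrl] add [fipd,jju] -> 14 lines: ugxp chayb icszi nhydp oix xka xju ocrde fipd jju xhceu ufj vrnk std
Hunk 2: at line 2 remove [nhydp,oix] add [ijvj,bimw,kgqp] -> 15 lines: ugxp chayb icszi ijvj bimw kgqp xka xju ocrde fipd jju xhceu ufj vrnk std
Hunk 3: at line 7 remove [ocrde] add [pobu,kaboq] -> 16 lines: ugxp chayb icszi ijvj bimw kgqp xka xju pobu kaboq fipd jju xhceu ufj vrnk std
Hunk 4: at line 4 remove [kgqp,xka,xju] add [yee] -> 14 lines: ugxp chayb icszi ijvj bimw yee pobu kaboq fipd jju xhceu ufj vrnk std
Hunk 5: at line 2 remove [ijvj,bimw,yee] add [vtn] -> 12 lines: ugxp chayb icszi vtn pobu kaboq fipd jju xhceu ufj vrnk std
Hunk 6: at line 1 remove [icszi,vtn] add [pmja] -> 11 lines: ugxp chayb pmja pobu kaboq fipd jju xhceu ufj vrnk std
Hunk 7: at line 1 remove [pmja,pobu,kaboq] add [vulq,htq,ysvsd] -> 11 lines: ugxp chayb vulq htq ysvsd fipd jju xhceu ufj vrnk std
Final line 3: vulq

Answer: vulq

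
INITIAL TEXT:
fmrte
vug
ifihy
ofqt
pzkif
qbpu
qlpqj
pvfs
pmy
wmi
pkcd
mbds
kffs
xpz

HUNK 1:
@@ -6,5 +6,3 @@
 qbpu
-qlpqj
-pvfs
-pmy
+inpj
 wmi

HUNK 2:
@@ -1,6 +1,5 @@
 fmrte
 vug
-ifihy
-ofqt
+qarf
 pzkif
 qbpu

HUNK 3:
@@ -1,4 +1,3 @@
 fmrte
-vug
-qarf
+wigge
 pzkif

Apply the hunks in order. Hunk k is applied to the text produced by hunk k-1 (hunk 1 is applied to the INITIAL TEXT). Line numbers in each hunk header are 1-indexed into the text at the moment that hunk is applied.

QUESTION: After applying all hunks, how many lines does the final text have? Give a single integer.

Answer: 10

Derivation:
Hunk 1: at line 6 remove [qlpqj,pvfs,pmy] add [inpj] -> 12 lines: fmrte vug ifihy ofqt pzkif qbpu inpj wmi pkcd mbds kffs xpz
Hunk 2: at line 1 remove [ifihy,ofqt] add [qarf] -> 11 lines: fmrte vug qarf pzkif qbpu inpj wmi pkcd mbds kffs xpz
Hunk 3: at line 1 remove [vug,qarf] add [wigge] -> 10 lines: fmrte wigge pzkif qbpu inpj wmi pkcd mbds kffs xpz
Final line count: 10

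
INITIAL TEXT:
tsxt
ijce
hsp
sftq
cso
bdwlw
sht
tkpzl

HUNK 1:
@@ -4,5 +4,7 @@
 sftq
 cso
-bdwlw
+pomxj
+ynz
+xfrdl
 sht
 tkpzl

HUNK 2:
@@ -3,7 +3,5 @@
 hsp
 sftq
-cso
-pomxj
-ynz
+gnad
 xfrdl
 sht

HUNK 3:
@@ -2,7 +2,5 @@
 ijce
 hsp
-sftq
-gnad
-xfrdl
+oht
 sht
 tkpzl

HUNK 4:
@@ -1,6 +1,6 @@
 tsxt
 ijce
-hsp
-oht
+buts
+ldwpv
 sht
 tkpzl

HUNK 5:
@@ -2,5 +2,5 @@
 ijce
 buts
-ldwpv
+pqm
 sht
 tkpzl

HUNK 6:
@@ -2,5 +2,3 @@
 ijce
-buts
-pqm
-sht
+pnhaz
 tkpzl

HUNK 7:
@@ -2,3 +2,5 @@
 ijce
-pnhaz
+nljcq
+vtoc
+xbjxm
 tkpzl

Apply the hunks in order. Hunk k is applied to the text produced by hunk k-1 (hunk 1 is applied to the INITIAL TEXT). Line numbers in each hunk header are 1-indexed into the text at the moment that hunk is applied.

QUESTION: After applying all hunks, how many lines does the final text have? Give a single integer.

Hunk 1: at line 4 remove [bdwlw] add [pomxj,ynz,xfrdl] -> 10 lines: tsxt ijce hsp sftq cso pomxj ynz xfrdl sht tkpzl
Hunk 2: at line 3 remove [cso,pomxj,ynz] add [gnad] -> 8 lines: tsxt ijce hsp sftq gnad xfrdl sht tkpzl
Hunk 3: at line 2 remove [sftq,gnad,xfrdl] add [oht] -> 6 lines: tsxt ijce hsp oht sht tkpzl
Hunk 4: at line 1 remove [hsp,oht] add [buts,ldwpv] -> 6 lines: tsxt ijce buts ldwpv sht tkpzl
Hunk 5: at line 2 remove [ldwpv] add [pqm] -> 6 lines: tsxt ijce buts pqm sht tkpzl
Hunk 6: at line 2 remove [buts,pqm,sht] add [pnhaz] -> 4 lines: tsxt ijce pnhaz tkpzl
Hunk 7: at line 2 remove [pnhaz] add [nljcq,vtoc,xbjxm] -> 6 lines: tsxt ijce nljcq vtoc xbjxm tkpzl
Final line count: 6

Answer: 6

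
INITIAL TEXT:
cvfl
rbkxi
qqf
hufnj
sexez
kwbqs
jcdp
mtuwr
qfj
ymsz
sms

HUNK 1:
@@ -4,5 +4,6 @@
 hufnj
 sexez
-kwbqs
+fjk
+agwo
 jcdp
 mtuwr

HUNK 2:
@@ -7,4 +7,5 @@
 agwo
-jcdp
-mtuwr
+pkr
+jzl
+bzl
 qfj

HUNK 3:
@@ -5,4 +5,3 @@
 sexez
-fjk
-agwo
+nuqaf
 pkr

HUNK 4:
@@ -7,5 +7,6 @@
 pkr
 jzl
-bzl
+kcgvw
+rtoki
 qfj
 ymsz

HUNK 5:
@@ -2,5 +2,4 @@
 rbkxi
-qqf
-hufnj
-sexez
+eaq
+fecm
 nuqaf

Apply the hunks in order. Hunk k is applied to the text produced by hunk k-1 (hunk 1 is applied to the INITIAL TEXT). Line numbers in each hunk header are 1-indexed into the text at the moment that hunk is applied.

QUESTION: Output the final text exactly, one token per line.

Answer: cvfl
rbkxi
eaq
fecm
nuqaf
pkr
jzl
kcgvw
rtoki
qfj
ymsz
sms

Derivation:
Hunk 1: at line 4 remove [kwbqs] add [fjk,agwo] -> 12 lines: cvfl rbkxi qqf hufnj sexez fjk agwo jcdp mtuwr qfj ymsz sms
Hunk 2: at line 7 remove [jcdp,mtuwr] add [pkr,jzl,bzl] -> 13 lines: cvfl rbkxi qqf hufnj sexez fjk agwo pkr jzl bzl qfj ymsz sms
Hunk 3: at line 5 remove [fjk,agwo] add [nuqaf] -> 12 lines: cvfl rbkxi qqf hufnj sexez nuqaf pkr jzl bzl qfj ymsz sms
Hunk 4: at line 7 remove [bzl] add [kcgvw,rtoki] -> 13 lines: cvfl rbkxi qqf hufnj sexez nuqaf pkr jzl kcgvw rtoki qfj ymsz sms
Hunk 5: at line 2 remove [qqf,hufnj,sexez] add [eaq,fecm] -> 12 lines: cvfl rbkxi eaq fecm nuqaf pkr jzl kcgvw rtoki qfj ymsz sms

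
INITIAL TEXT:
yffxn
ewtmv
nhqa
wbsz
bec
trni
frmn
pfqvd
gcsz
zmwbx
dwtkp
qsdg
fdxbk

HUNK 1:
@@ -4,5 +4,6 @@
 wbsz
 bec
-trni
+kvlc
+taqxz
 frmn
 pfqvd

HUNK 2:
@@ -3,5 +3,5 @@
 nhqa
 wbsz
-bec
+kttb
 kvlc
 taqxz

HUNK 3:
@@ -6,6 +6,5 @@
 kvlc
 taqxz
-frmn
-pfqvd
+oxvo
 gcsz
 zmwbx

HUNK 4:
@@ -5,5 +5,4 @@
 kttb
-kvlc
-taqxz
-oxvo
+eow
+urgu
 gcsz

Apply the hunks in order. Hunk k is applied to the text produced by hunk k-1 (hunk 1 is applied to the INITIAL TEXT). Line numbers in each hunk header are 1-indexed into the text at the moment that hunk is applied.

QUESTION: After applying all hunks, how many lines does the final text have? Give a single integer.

Hunk 1: at line 4 remove [trni] add [kvlc,taqxz] -> 14 lines: yffxn ewtmv nhqa wbsz bec kvlc taqxz frmn pfqvd gcsz zmwbx dwtkp qsdg fdxbk
Hunk 2: at line 3 remove [bec] add [kttb] -> 14 lines: yffxn ewtmv nhqa wbsz kttb kvlc taqxz frmn pfqvd gcsz zmwbx dwtkp qsdg fdxbk
Hunk 3: at line 6 remove [frmn,pfqvd] add [oxvo] -> 13 lines: yffxn ewtmv nhqa wbsz kttb kvlc taqxz oxvo gcsz zmwbx dwtkp qsdg fdxbk
Hunk 4: at line 5 remove [kvlc,taqxz,oxvo] add [eow,urgu] -> 12 lines: yffxn ewtmv nhqa wbsz kttb eow urgu gcsz zmwbx dwtkp qsdg fdxbk
Final line count: 12

Answer: 12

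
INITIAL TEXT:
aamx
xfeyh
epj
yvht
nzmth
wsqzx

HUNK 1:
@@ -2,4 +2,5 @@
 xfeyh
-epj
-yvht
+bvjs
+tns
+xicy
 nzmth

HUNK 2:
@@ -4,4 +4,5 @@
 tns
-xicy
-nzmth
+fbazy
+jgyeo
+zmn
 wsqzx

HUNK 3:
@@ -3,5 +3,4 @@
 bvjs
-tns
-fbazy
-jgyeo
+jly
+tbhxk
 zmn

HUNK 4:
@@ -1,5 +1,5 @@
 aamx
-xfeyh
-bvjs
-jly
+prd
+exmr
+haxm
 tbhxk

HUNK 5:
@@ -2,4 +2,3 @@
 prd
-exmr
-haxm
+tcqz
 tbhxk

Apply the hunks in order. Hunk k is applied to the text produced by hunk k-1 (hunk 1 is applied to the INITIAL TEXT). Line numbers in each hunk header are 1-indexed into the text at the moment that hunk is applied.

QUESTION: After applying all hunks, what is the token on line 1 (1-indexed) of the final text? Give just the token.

Hunk 1: at line 2 remove [epj,yvht] add [bvjs,tns,xicy] -> 7 lines: aamx xfeyh bvjs tns xicy nzmth wsqzx
Hunk 2: at line 4 remove [xicy,nzmth] add [fbazy,jgyeo,zmn] -> 8 lines: aamx xfeyh bvjs tns fbazy jgyeo zmn wsqzx
Hunk 3: at line 3 remove [tns,fbazy,jgyeo] add [jly,tbhxk] -> 7 lines: aamx xfeyh bvjs jly tbhxk zmn wsqzx
Hunk 4: at line 1 remove [xfeyh,bvjs,jly] add [prd,exmr,haxm] -> 7 lines: aamx prd exmr haxm tbhxk zmn wsqzx
Hunk 5: at line 2 remove [exmr,haxm] add [tcqz] -> 6 lines: aamx prd tcqz tbhxk zmn wsqzx
Final line 1: aamx

Answer: aamx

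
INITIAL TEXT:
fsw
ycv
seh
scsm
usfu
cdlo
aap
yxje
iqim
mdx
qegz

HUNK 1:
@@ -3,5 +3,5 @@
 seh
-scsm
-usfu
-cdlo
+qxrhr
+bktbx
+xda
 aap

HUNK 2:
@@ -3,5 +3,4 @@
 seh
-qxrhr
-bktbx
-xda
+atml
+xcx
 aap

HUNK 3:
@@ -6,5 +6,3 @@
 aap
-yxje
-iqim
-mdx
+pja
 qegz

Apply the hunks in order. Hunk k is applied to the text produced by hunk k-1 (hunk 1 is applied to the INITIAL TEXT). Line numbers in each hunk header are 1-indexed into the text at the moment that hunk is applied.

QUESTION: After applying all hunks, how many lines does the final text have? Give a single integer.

Hunk 1: at line 3 remove [scsm,usfu,cdlo] add [qxrhr,bktbx,xda] -> 11 lines: fsw ycv seh qxrhr bktbx xda aap yxje iqim mdx qegz
Hunk 2: at line 3 remove [qxrhr,bktbx,xda] add [atml,xcx] -> 10 lines: fsw ycv seh atml xcx aap yxje iqim mdx qegz
Hunk 3: at line 6 remove [yxje,iqim,mdx] add [pja] -> 8 lines: fsw ycv seh atml xcx aap pja qegz
Final line count: 8

Answer: 8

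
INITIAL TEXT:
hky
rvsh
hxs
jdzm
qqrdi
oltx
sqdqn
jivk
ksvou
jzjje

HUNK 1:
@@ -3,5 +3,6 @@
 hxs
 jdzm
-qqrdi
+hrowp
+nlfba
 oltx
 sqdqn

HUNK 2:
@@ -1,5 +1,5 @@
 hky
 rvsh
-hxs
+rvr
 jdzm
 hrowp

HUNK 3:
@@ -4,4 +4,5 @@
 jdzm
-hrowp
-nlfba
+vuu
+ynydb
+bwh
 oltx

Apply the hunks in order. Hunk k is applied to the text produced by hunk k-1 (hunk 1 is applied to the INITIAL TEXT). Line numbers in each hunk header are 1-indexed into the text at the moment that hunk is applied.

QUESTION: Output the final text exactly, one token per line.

Answer: hky
rvsh
rvr
jdzm
vuu
ynydb
bwh
oltx
sqdqn
jivk
ksvou
jzjje

Derivation:
Hunk 1: at line 3 remove [qqrdi] add [hrowp,nlfba] -> 11 lines: hky rvsh hxs jdzm hrowp nlfba oltx sqdqn jivk ksvou jzjje
Hunk 2: at line 1 remove [hxs] add [rvr] -> 11 lines: hky rvsh rvr jdzm hrowp nlfba oltx sqdqn jivk ksvou jzjje
Hunk 3: at line 4 remove [hrowp,nlfba] add [vuu,ynydb,bwh] -> 12 lines: hky rvsh rvr jdzm vuu ynydb bwh oltx sqdqn jivk ksvou jzjje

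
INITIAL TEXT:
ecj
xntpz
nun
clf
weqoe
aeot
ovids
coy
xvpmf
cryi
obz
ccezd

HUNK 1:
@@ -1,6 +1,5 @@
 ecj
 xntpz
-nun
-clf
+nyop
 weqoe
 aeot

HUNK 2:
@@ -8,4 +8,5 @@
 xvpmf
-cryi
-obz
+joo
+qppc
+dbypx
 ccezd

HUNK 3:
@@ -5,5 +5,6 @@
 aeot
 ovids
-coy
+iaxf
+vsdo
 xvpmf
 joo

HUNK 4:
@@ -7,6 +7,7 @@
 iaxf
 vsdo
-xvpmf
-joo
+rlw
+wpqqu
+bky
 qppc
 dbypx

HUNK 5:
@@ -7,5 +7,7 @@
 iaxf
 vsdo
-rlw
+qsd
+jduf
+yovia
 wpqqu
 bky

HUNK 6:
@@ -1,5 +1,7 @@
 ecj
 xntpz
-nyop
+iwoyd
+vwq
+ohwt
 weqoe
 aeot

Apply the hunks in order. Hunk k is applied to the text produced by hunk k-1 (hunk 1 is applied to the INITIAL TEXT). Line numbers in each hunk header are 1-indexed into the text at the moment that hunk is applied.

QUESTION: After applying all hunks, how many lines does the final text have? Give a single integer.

Hunk 1: at line 1 remove [nun,clf] add [nyop] -> 11 lines: ecj xntpz nyop weqoe aeot ovids coy xvpmf cryi obz ccezd
Hunk 2: at line 8 remove [cryi,obz] add [joo,qppc,dbypx] -> 12 lines: ecj xntpz nyop weqoe aeot ovids coy xvpmf joo qppc dbypx ccezd
Hunk 3: at line 5 remove [coy] add [iaxf,vsdo] -> 13 lines: ecj xntpz nyop weqoe aeot ovids iaxf vsdo xvpmf joo qppc dbypx ccezd
Hunk 4: at line 7 remove [xvpmf,joo] add [rlw,wpqqu,bky] -> 14 lines: ecj xntpz nyop weqoe aeot ovids iaxf vsdo rlw wpqqu bky qppc dbypx ccezd
Hunk 5: at line 7 remove [rlw] add [qsd,jduf,yovia] -> 16 lines: ecj xntpz nyop weqoe aeot ovids iaxf vsdo qsd jduf yovia wpqqu bky qppc dbypx ccezd
Hunk 6: at line 1 remove [nyop] add [iwoyd,vwq,ohwt] -> 18 lines: ecj xntpz iwoyd vwq ohwt weqoe aeot ovids iaxf vsdo qsd jduf yovia wpqqu bky qppc dbypx ccezd
Final line count: 18

Answer: 18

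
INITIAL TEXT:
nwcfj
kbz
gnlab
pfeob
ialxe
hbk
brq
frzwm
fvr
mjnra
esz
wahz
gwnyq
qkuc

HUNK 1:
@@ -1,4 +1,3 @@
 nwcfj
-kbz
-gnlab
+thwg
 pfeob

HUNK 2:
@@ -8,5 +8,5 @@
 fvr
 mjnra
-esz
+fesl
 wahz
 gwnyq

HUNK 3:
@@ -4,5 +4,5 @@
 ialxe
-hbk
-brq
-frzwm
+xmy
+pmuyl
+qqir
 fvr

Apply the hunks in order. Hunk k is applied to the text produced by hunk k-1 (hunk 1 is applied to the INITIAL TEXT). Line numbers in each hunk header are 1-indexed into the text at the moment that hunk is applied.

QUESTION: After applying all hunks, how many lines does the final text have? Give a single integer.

Hunk 1: at line 1 remove [kbz,gnlab] add [thwg] -> 13 lines: nwcfj thwg pfeob ialxe hbk brq frzwm fvr mjnra esz wahz gwnyq qkuc
Hunk 2: at line 8 remove [esz] add [fesl] -> 13 lines: nwcfj thwg pfeob ialxe hbk brq frzwm fvr mjnra fesl wahz gwnyq qkuc
Hunk 3: at line 4 remove [hbk,brq,frzwm] add [xmy,pmuyl,qqir] -> 13 lines: nwcfj thwg pfeob ialxe xmy pmuyl qqir fvr mjnra fesl wahz gwnyq qkuc
Final line count: 13

Answer: 13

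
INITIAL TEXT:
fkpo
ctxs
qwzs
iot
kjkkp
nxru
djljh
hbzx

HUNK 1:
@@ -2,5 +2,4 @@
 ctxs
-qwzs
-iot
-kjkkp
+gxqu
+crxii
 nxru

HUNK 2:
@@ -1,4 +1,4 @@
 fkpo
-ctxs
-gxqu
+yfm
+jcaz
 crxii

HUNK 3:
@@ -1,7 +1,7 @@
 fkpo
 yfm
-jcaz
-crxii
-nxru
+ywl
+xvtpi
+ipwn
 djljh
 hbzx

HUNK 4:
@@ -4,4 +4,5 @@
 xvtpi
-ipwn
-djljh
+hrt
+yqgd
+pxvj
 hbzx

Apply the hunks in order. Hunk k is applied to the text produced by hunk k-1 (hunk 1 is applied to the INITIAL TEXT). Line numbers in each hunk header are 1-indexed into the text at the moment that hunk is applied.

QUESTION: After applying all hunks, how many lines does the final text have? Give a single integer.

Answer: 8

Derivation:
Hunk 1: at line 2 remove [qwzs,iot,kjkkp] add [gxqu,crxii] -> 7 lines: fkpo ctxs gxqu crxii nxru djljh hbzx
Hunk 2: at line 1 remove [ctxs,gxqu] add [yfm,jcaz] -> 7 lines: fkpo yfm jcaz crxii nxru djljh hbzx
Hunk 3: at line 1 remove [jcaz,crxii,nxru] add [ywl,xvtpi,ipwn] -> 7 lines: fkpo yfm ywl xvtpi ipwn djljh hbzx
Hunk 4: at line 4 remove [ipwn,djljh] add [hrt,yqgd,pxvj] -> 8 lines: fkpo yfm ywl xvtpi hrt yqgd pxvj hbzx
Final line count: 8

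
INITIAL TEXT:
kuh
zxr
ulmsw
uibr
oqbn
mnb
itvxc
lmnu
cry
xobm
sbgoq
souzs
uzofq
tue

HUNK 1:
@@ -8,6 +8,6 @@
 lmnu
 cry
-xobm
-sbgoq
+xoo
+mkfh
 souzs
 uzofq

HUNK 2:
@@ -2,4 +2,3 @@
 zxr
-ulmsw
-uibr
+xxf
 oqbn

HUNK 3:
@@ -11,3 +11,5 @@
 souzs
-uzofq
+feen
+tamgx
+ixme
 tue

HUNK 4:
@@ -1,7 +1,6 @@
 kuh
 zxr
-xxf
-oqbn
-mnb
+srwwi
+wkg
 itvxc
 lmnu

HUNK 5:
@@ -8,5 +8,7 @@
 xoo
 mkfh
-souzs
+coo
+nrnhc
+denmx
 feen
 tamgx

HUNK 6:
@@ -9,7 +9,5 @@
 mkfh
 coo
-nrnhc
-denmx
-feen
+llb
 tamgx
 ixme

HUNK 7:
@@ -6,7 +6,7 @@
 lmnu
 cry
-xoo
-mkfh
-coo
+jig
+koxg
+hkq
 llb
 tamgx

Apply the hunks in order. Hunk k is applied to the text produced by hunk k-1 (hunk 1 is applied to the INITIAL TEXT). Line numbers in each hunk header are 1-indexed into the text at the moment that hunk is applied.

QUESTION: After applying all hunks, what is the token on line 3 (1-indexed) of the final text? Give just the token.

Hunk 1: at line 8 remove [xobm,sbgoq] add [xoo,mkfh] -> 14 lines: kuh zxr ulmsw uibr oqbn mnb itvxc lmnu cry xoo mkfh souzs uzofq tue
Hunk 2: at line 2 remove [ulmsw,uibr] add [xxf] -> 13 lines: kuh zxr xxf oqbn mnb itvxc lmnu cry xoo mkfh souzs uzofq tue
Hunk 3: at line 11 remove [uzofq] add [feen,tamgx,ixme] -> 15 lines: kuh zxr xxf oqbn mnb itvxc lmnu cry xoo mkfh souzs feen tamgx ixme tue
Hunk 4: at line 1 remove [xxf,oqbn,mnb] add [srwwi,wkg] -> 14 lines: kuh zxr srwwi wkg itvxc lmnu cry xoo mkfh souzs feen tamgx ixme tue
Hunk 5: at line 8 remove [souzs] add [coo,nrnhc,denmx] -> 16 lines: kuh zxr srwwi wkg itvxc lmnu cry xoo mkfh coo nrnhc denmx feen tamgx ixme tue
Hunk 6: at line 9 remove [nrnhc,denmx,feen] add [llb] -> 14 lines: kuh zxr srwwi wkg itvxc lmnu cry xoo mkfh coo llb tamgx ixme tue
Hunk 7: at line 6 remove [xoo,mkfh,coo] add [jig,koxg,hkq] -> 14 lines: kuh zxr srwwi wkg itvxc lmnu cry jig koxg hkq llb tamgx ixme tue
Final line 3: srwwi

Answer: srwwi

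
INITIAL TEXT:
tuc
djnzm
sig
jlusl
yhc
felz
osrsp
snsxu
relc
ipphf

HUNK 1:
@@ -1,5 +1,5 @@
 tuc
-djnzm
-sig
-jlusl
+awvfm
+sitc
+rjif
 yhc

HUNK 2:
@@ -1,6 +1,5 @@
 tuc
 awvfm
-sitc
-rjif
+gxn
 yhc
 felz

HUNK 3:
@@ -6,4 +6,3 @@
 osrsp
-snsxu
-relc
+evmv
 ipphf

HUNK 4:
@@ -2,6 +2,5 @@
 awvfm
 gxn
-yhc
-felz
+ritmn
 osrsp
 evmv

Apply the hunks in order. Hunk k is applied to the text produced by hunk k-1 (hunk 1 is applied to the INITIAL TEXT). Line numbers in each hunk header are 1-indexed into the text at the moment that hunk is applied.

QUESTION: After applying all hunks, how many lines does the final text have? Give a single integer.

Answer: 7

Derivation:
Hunk 1: at line 1 remove [djnzm,sig,jlusl] add [awvfm,sitc,rjif] -> 10 lines: tuc awvfm sitc rjif yhc felz osrsp snsxu relc ipphf
Hunk 2: at line 1 remove [sitc,rjif] add [gxn] -> 9 lines: tuc awvfm gxn yhc felz osrsp snsxu relc ipphf
Hunk 3: at line 6 remove [snsxu,relc] add [evmv] -> 8 lines: tuc awvfm gxn yhc felz osrsp evmv ipphf
Hunk 4: at line 2 remove [yhc,felz] add [ritmn] -> 7 lines: tuc awvfm gxn ritmn osrsp evmv ipphf
Final line count: 7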